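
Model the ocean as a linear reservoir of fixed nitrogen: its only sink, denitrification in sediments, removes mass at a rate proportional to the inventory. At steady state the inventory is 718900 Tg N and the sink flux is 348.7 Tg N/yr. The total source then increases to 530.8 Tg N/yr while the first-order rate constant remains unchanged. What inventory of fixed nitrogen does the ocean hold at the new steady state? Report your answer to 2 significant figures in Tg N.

1.1×10^6 Tg N

Rate constant k = F/M = 348.7 / 718900 = 0.0004850 yr⁻¹.
At the new steady state, source = k·M_new ⇒ M_new = 530.8 / 0.0004850 = 1.094×10^6 Tg N.
(Equivalently M_new = M × F_new/F_old = 718900 × 530.8/348.7.)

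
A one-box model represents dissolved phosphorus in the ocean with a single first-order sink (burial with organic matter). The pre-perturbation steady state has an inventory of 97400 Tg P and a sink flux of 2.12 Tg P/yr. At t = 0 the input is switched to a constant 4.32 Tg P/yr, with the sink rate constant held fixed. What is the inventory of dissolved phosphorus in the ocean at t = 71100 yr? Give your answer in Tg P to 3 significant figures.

177000 Tg P

The sink rate constant is k = F₀/M₀ = 2.12/97400 = 2.177×10^-5 yr⁻¹.
Solving dM/dt = F₁ − kM with M(0) = M₀ gives M(t) = F₁/k + (M₀ − F₁/k)·e^(−kt).
F₁/k = 4.32/2.177×10^-5 = 198480 Tg P; kt = 2.177×10^-5 × 71100 = 1.548, e^(−kt) = 0.2128.
M(71100) = 198480 + (97400 − 198480) × 0.2128 = 198480 − 21510 = 176970 Tg P.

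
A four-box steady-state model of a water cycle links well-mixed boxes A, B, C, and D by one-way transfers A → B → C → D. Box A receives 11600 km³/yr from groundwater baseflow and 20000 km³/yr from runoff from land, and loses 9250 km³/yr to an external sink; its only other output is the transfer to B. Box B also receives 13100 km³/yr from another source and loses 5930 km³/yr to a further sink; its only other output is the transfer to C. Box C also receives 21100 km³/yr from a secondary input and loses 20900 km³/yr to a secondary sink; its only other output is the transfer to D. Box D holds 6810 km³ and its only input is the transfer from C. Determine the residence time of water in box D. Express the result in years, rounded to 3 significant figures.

0.229 yr

Box A: F(A→B) = (11600 + 20000) − 9250 = 22350 km³/yr.
Box B: F(B→C) = (22350 + 13100) − 5930 = 29520 km³/yr.
Box C: F(C→D) = (29520 + 21100) − 20900 = 29720 km³/yr.
Box D throughput = its input = 29720 km³/yr; τ = 6810 / 29720 = 0.2291 yr.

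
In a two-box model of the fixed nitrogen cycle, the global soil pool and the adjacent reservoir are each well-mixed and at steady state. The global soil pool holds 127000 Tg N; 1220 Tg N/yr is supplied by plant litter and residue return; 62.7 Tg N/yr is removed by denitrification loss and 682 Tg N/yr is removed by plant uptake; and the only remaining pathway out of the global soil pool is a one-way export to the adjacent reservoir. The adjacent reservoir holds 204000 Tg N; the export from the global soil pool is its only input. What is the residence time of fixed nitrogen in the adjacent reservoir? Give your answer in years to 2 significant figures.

Balance the global soil pool: ΣF_in = 1220.0 Tg N/yr.
Export to the adjacent reservoir = ΣF_in − (62.7 + 682) = 475.30 Tg N/yr.
At steady state the output of the adjacent reservoir equals its input, 475.30 Tg N/yr.
τ = M / F = 204000 / 475.30 = 429.2 yr.

430 yr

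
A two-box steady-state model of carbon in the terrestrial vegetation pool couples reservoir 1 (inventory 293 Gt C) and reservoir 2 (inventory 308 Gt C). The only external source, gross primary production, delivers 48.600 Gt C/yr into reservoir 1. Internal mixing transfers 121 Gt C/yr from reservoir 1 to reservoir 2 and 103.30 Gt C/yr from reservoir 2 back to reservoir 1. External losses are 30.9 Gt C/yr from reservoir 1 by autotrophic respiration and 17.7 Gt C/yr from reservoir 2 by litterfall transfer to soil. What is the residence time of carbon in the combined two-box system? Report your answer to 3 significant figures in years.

12.4 yr

For the system as a whole, the A↔B exchange is internal and contributes nothing to the throughput; only the external sinks remove mass.
M_total = 293 + 308 = 601.00 Gt C.
ΣF_external_out = 30.9 + 17.7 = 48.600 Gt C/yr.
τ = M_total / ΣF_ext = 601.00 / 48.600 = 12.37 yr.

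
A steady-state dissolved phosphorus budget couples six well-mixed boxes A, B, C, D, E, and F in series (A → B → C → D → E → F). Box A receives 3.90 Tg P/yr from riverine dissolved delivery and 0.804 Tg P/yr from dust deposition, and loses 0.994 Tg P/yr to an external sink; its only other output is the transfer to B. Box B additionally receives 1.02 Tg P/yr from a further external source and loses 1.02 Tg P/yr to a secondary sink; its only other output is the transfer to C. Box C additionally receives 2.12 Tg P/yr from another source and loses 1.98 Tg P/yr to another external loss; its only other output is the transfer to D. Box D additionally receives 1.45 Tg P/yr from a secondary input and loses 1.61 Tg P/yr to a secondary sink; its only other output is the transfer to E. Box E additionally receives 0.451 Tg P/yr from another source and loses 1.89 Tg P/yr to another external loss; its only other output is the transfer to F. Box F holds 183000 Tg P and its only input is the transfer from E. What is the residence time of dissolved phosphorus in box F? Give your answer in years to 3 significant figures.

Box A: F(A→B) = (3.90 + 0.804) − 0.994 = 3.7100 Tg P/yr.
Box B: F(B→C) = (3.7100 + 1.02) − 1.02 = 3.7100 Tg P/yr.
Box C: F(C→D) = (3.7100 + 2.12) − 1.98 = 3.8500 Tg P/yr.
Box D: F(D→E) = (3.8500 + 1.45) − 1.61 = 3.6900 Tg P/yr.
Box E: F(E→F) = (3.6900 + 0.451) − 1.89 = 2.2510 Tg P/yr.
Box F throughput = its input = 2.2510 Tg P/yr; τ = 183000 / 2.2510 = 81300 yr.

81300 yr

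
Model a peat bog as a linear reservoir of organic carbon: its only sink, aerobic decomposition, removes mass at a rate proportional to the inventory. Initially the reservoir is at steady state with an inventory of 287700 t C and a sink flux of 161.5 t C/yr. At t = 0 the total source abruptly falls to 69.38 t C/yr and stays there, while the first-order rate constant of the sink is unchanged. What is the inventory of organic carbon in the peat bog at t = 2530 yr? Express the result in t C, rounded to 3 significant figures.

163000 t C

τ = M₀/F₀ = 287700/161.5 = 1781 yr; rate constant k = 1/τ.
New steady state M_∞ = F₁/k = F₁·τ = 69.38 × 1781 = 123600 t C.
M(t) = M_∞ + (M₀ − M_∞)·e^(−t/τ); t/τ = 2530/1781 = 1.420, so e^(−t/τ) = 0.2417.
M(t) = 123600 + 164100 × 0.2417 = 163250 t C.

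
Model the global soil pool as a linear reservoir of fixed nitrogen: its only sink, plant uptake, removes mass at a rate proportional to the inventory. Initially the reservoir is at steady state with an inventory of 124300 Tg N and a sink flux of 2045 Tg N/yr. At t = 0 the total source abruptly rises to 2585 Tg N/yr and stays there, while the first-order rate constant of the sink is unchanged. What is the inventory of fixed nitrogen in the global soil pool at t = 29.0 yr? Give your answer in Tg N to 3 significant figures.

137000 Tg N

τ = M₀/F₀ = 124300/2045 = 60.78 yr; rate constant k = 1/τ.
New steady state M_∞ = F₁/k = F₁·τ = 2585 × 60.78 = 157120 Tg N.
M(t) = M_∞ + (M₀ − M_∞)·e^(−t/τ); t/τ = 29.0/60.78 = 0.4771, so e^(−t/τ) = 0.6206.
M(t) = 157120 − 32820 × 0.6206 = 136750 Tg N.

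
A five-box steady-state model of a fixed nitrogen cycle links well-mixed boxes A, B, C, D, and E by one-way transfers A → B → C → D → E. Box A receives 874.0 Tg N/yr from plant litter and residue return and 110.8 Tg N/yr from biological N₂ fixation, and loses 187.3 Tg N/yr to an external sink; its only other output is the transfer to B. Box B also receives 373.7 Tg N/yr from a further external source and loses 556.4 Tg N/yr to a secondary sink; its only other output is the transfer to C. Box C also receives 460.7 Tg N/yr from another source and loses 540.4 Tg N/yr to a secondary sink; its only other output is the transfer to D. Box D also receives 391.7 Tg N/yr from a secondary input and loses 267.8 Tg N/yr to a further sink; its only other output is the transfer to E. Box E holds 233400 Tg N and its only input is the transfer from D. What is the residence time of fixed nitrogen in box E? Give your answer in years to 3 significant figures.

354 yr

Box A: F(A→B) = (874.0 + 110.8) − 187.3 = 797.50 Tg N/yr.
Box B: F(B→C) = (797.50 + 373.7) − 556.4 = 614.80 Tg N/yr.
Box C: F(C→D) = (614.80 + 460.7) − 540.4 = 535.10 Tg N/yr.
Box D: F(D→E) = (535.10 + 391.7) − 267.8 = 659.00 Tg N/yr.
Box E throughput = its input = 659.00 Tg N/yr; τ = 233400 / 659.00 = 354.2 yr.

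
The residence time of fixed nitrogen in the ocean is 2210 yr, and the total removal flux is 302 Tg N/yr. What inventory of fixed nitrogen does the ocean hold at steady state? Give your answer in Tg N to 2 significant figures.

670000 Tg N

τ = M/F ⇒ M = τ × F = 2210 × 302 = 667400 Tg N.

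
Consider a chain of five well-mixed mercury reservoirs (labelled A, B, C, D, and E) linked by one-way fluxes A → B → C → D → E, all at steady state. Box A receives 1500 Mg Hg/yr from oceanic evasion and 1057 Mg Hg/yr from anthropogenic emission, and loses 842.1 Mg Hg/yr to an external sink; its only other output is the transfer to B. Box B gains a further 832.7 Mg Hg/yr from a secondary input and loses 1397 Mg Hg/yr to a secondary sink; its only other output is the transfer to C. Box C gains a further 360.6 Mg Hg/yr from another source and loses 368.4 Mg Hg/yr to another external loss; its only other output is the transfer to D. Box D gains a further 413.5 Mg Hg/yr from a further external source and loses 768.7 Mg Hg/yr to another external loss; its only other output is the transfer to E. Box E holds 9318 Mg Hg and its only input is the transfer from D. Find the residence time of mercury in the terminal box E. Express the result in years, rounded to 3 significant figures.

11.8 yr

Box A: F(A→B) = (1500 + 1057) − 842.1 = 1714.9 Mg Hg/yr.
Box B: F(B→C) = (1714.9 + 832.7) − 1397 = 1150.6 Mg Hg/yr.
Box C: F(C→D) = (1150.6 + 360.6) − 368.4 = 1142.8 Mg Hg/yr.
Box D: F(D→E) = (1142.8 + 413.5) − 768.7 = 787.60 Mg Hg/yr.
Box E throughput = its input = 787.60 Mg Hg/yr; τ = 9318 / 787.60 = 11.83 yr.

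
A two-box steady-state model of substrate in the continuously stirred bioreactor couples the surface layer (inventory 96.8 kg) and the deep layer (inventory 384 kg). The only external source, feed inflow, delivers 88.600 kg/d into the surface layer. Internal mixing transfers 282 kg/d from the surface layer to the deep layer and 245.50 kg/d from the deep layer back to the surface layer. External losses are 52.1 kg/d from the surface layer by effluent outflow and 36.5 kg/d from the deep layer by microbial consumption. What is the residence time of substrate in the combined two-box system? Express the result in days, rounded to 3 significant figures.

5.43 d

Residence time in the combined system uses the total inventory and the total *external* removal — internal exchanges between the two boxes cancel.
M_total = 96.8 + 384 = 480.80 kg.
ΣF_external_out = 52.1 + 36.5 = 88.600 kg/d.
τ = M_total / ΣF_ext = 480.80 / 88.600 = 5.427 d.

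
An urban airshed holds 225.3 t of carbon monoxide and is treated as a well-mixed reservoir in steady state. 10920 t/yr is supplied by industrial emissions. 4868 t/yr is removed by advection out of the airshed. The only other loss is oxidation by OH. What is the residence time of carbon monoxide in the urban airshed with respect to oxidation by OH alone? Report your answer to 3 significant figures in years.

At steady state ΣF_in = ΣF_out.
ΣF_in = 10920 t/yr.
Oxidation by OH flux = ΣF_in − (4868) = 10920 − 4868 = 6052 t/yr.
τ = M / F = 225.3 / 6052 = 0.03723 yr.

0.0372 yr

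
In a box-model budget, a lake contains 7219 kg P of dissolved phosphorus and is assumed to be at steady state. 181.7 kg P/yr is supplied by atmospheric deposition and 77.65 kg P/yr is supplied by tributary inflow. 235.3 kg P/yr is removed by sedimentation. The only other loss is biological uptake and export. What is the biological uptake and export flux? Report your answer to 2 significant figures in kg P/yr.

At steady state ΣF_in = ΣF_out.
ΣF_in = 181.7 + 77.65 = 259.35 kg P/yr.
Biological uptake and export flux = ΣF_in − (235.3) = 259.35 − 235.3 = 24.05 kg P/yr.

24 kg P/yr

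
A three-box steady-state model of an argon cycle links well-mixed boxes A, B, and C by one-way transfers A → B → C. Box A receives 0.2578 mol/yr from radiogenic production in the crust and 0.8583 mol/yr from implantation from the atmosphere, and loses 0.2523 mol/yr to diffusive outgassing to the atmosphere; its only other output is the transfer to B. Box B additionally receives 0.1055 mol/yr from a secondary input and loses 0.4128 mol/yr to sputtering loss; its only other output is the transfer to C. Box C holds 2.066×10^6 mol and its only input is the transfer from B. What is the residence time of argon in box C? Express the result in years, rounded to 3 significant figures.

Box A: F(A→B) = (0.2578 + 0.8583) − 0.2523 = 0.86380 mol/yr.
Box B: F(B→C) = (0.86380 + 0.1055) − 0.4128 = 0.55650 mol/yr.
Box C throughput = its input = 0.55650 mol/yr; τ = 2.066×10^6 / 0.55650 = 3.712×10^6 yr.

3.71×10^6 yr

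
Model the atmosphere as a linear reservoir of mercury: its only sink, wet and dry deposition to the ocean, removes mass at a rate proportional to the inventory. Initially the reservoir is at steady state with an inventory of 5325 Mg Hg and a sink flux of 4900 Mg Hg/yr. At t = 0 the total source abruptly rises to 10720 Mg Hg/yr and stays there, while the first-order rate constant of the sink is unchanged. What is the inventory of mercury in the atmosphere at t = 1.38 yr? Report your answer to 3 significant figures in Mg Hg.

9870 Mg Hg

Residence time τ = M₀/F₀ = 1.087 yr. The eventual steady state is M_∞ = M₀·(F₁/F₀) = 5325 × 10720/4900 = 11650 Mg Hg.
The anomaly ΔM(t) = M(t) − M_∞ decays as ΔM₀·e^(−t/τ) with ΔM₀ = 5325 − 11650 = −6325 Mg Hg.
At t = 1.38 yr, e^(−t/τ) = e^(−1.270) = 0.2809, so ΔM = −1776 Mg Hg and M = 11650 − 1776 = 9873.3 Mg Hg.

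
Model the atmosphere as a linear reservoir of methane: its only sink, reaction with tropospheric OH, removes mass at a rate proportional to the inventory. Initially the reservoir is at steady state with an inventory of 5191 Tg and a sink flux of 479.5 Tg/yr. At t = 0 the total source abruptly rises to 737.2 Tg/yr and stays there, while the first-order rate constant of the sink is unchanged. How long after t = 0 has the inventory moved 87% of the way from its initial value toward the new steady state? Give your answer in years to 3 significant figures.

22.1 yr

τ = M₀/F₀ = 5191/479.5 = 10.83 yr.
The remaining gap fraction is e^(−t/τ); 87% covered ⇒ e^(−t/τ) = 0.130.
t = −τ ln(0.130) = 10.83 × 2.040 = 22.09 yr.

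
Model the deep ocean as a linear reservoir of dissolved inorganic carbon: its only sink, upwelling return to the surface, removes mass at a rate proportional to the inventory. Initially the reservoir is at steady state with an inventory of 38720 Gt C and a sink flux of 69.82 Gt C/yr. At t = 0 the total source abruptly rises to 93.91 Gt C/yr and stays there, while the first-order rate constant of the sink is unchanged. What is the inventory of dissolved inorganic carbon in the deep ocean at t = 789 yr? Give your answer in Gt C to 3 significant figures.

τ = M₀/F₀ = 38720/69.82 = 554.6 yr; rate constant k = 1/τ.
New steady state M_∞ = F₁/k = F₁·τ = 93.91 × 554.6 = 52080 Gt C.
M(t) = M_∞ + (M₀ − M_∞)·e^(−t/τ); t/τ = 789/554.6 = 1.423, so e^(−t/τ) = 0.2411.
M(t) = 52080 − 13360 × 0.2411 = 48859 Gt C.

48900 Gt C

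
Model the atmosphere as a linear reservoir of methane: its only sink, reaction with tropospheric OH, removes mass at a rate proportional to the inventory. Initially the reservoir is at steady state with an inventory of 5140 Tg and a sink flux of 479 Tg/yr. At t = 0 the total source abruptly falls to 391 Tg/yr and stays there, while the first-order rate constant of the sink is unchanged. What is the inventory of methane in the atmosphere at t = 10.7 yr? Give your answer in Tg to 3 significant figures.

Residence time τ = M₀/F₀ = 10.73 yr. The eventual steady state is M_∞ = M₀·(F₁/F₀) = 5140 × 391/479 = 4195.7 Tg.
The anomaly ΔM(t) = M(t) − M_∞ decays as ΔM₀·e^(−t/τ) with ΔM₀ = 5140 − 4195.7 = 944.3 Tg.
At t = 10.7 yr, e^(−t/τ) = e^(−0.9971) = 0.3689, so ΔM = 348.4 Tg and M = 4195.7 + 348.4 = 4544.1 Tg.

4540 Tg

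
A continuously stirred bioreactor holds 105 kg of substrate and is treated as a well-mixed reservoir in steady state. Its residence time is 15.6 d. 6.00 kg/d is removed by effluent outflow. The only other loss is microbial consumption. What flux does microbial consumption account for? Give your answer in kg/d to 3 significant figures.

0.731 kg/d

Total removal F = M/τ = 105 / 15.6 = 6.731 kg/d.
Microbial consumption = F − (6.00) = 6.731 − 6.000 = 0.7308 kg/d.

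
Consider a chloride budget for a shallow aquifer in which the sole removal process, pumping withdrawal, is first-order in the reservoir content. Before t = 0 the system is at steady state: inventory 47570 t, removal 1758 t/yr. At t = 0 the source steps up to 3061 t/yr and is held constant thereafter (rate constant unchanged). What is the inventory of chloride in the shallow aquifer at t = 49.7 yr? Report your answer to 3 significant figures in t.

77200 t

Residence time τ = M₀/F₀ = 27.06 yr. The eventual steady state is M_∞ = M₀·(F₁/F₀) = 47570 × 3061/1758 = 82828 t.
The anomaly ΔM(t) = M(t) − M_∞ decays as ΔM₀·e^(−t/τ) with ΔM₀ = 47570 − 82828 = −35260 t.
At t = 49.7 yr, e^(−t/τ) = e^(−1.837) = 0.1593, so ΔM = −5618 t and M = 82828 − 5618 = 77210 t.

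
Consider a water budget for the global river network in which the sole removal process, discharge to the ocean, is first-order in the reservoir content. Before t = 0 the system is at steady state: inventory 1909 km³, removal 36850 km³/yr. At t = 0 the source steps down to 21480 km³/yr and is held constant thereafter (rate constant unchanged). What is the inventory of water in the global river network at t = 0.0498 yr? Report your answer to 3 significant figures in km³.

τ = M₀/F₀ = 1909/36850 = 0.05180 yr; rate constant k = 1/τ.
New steady state M_∞ = F₁/k = F₁·τ = 21480 × 0.05180 = 1112.8 km³.
M(t) = M_∞ + (M₀ − M_∞)·e^(−t/τ); t/τ = 0.0498/0.05180 = 0.9613, so e^(−t/τ) = 0.3824.
M(t) = 1112.8 + 796.2 × 0.3824 = 1417.2 km³.

1420 km³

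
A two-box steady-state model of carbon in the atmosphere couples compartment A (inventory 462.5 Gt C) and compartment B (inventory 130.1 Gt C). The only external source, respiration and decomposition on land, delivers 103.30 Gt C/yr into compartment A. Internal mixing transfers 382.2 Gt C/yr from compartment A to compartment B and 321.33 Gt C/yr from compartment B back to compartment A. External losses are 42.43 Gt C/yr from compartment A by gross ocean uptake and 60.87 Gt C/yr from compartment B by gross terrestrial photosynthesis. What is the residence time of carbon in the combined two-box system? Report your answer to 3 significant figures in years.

Treat the two boxes together as one reservoir: the mixing fluxes between them are internal recycling, so τ = ΣM / Σ(external losses).
M_total = 462.5 + 130.1 = 592.60 Gt C.
ΣF_external_out = 42.43 + 60.87 = 103.30 Gt C/yr.
τ = M_total / ΣF_ext = 592.60 / 103.30 = 5.737 yr.

5.74 yr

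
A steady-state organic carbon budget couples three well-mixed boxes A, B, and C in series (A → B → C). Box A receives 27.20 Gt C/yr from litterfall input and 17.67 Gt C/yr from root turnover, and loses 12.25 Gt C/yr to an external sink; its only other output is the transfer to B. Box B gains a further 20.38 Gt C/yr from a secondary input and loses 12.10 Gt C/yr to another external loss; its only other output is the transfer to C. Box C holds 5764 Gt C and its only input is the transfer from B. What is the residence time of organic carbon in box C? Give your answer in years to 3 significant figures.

141 yr

Box A: F(A→B) = (27.20 + 17.67) − 12.25 = 32.620 Gt C/yr.
Box B: F(B→C) = (32.620 + 20.38) − 12.10 = 40.900 Gt C/yr.
Box C throughput = its input = 40.900 Gt C/yr; τ = 5764 / 40.900 = 140.9 yr.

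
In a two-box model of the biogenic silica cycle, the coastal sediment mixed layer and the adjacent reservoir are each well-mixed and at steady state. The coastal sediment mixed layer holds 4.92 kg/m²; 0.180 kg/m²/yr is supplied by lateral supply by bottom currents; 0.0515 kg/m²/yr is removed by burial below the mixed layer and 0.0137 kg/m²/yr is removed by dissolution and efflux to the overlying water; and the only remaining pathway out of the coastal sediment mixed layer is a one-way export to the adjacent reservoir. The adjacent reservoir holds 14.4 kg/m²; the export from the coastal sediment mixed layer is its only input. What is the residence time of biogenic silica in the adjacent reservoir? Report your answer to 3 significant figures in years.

Balance the coastal sediment mixed layer: ΣF_in = 0.18000 kg/m²/yr.
Export to the adjacent reservoir = ΣF_in − (0.0515 + 0.0137) = 0.11480 kg/m²/yr.
At steady state the output of the adjacent reservoir equals its input, 0.11480 kg/m²/yr.
τ = M / F = 14.4 / 0.11480 = 125.4 yr.

125 yr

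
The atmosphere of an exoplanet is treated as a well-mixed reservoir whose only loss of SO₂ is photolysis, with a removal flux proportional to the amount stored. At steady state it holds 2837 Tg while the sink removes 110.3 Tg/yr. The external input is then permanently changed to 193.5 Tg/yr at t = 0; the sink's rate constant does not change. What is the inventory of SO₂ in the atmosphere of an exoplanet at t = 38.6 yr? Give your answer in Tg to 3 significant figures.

4500 Tg

τ = M₀/F₀ = 2837/110.3 = 25.72 yr; rate constant k = 1/τ.
New steady state M_∞ = F₁/k = F₁·τ = 193.5 × 25.72 = 4977.0 Tg.
M(t) = M_∞ + (M₀ − M_∞)·e^(−t/τ); t/τ = 38.6/25.72 = 1.501, so e^(−t/τ) = 0.2230.
M(t) = 4977.0 − 2140 × 0.2230 = 4499.8 Tg.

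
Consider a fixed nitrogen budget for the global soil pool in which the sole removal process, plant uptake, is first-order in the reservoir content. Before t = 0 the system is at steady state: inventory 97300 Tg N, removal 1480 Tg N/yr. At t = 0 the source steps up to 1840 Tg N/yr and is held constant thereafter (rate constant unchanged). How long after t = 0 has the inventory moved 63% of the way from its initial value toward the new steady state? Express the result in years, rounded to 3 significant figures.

65.4 yr

τ = M₀/F₀ = 97300/1480 = 65.74 yr.
The remaining gap fraction is e^(−t/τ); 63% covered ⇒ e^(−t/τ) = 0.370.
t = −τ ln(0.370) = 65.74 × 0.9943 = 65.37 yr.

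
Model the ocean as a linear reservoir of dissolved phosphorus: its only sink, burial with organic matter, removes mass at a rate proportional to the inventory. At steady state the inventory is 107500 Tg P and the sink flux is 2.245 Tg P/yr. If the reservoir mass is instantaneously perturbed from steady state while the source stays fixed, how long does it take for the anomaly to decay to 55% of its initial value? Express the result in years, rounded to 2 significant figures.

29000 yr

For a linear reservoir the anomaly decays as exp(−t/τ) with τ = M/F = 107500/2.245 = 47880 yr.
exp(−t/τ) = 0.55 ⇒ t = −τ ln(0.55) = 47880 × 0.5978 = 28630 yr.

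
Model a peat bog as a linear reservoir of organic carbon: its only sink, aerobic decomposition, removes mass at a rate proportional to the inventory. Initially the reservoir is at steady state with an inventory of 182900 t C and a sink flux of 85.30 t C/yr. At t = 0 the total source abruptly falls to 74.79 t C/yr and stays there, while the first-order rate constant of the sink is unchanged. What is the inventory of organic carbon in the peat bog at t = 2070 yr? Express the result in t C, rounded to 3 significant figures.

τ = M₀/F₀ = 182900/85.30 = 2144 yr; rate constant k = 1/τ.
New steady state M_∞ = F₁/k = F₁·τ = 74.79 × 2144 = 160360 t C.
M(t) = M_∞ + (M₀ − M_∞)·e^(−t/τ); t/τ = 2070/2144 = 0.9654, so e^(−t/τ) = 0.3808.
M(t) = 160360 + 22540 × 0.3808 = 168950 t C.

169000 t C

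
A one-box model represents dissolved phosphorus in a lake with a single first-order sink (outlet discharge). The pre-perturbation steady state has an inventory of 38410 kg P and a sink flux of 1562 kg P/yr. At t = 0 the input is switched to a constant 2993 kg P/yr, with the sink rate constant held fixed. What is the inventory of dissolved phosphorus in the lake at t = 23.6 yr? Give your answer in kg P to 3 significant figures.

Residence time τ = M₀/F₀ = 24.59 yr. The eventual steady state is M_∞ = M₀·(F₁/F₀) = 38410 × 2993/1562 = 73599 kg P.
The anomaly ΔM(t) = M(t) − M_∞ decays as ΔM₀·e^(−t/τ) with ΔM₀ = 38410 − 73599 = −35190 kg P.
At t = 23.6 yr, e^(−t/τ) = e^(−0.9597) = 0.3830, so ΔM = −13480 kg P and M = 73599 − 13480 = 60122 kg P.

60100 kg P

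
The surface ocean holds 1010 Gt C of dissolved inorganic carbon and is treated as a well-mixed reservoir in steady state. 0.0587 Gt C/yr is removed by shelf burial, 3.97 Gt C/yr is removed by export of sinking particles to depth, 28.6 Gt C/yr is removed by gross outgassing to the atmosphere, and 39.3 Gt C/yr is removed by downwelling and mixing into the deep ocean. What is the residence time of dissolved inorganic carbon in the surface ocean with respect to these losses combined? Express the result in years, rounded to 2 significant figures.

14 yr

Total removal = 0.05870 + 3.970 + 28.60 + 39.30 = 71.929 Gt C/yr.
τ = M / ΣF_out = 1010 / 71.929 = 14.04 yr.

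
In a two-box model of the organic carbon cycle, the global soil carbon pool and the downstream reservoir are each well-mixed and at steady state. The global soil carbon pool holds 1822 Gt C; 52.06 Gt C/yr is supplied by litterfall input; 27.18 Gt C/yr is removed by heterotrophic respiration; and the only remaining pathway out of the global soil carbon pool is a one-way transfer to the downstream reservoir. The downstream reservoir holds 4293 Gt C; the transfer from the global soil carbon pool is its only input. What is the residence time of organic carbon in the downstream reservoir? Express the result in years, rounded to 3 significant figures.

Balance the global soil carbon pool: ΣF_in = 52.060 Gt C/yr.
Transfer to the downstream reservoir = ΣF_in − (27.18) = 24.880 Gt C/yr.
At steady state the output of the downstream reservoir equals its input, 24.880 Gt C/yr.
τ = M / F = 4293 / 24.880 = 172.5 yr.

173 yr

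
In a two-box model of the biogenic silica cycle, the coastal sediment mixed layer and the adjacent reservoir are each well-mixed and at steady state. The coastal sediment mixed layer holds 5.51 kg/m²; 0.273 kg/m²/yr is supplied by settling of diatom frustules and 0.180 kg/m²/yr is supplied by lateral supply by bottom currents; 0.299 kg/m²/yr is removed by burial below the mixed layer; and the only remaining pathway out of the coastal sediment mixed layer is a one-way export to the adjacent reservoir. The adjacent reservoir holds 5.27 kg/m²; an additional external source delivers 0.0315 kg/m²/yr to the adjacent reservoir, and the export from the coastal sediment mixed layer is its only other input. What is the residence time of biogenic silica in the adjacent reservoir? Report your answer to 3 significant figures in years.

28.4 yr

Balance the coastal sediment mixed layer: ΣF_in = 0.273 + 0.180 = 0.45300 kg/m²/yr.
Export to the adjacent reservoir = ΣF_in − (0.299) = 0.15400 kg/m²/yr.
Total input to the adjacent reservoir = 0.15400 + 0.0315 = 0.18550 kg/m²/yr; at steady state this equals its total output.
τ = M / F = 5.27 / 0.18550 = 28.41 yr.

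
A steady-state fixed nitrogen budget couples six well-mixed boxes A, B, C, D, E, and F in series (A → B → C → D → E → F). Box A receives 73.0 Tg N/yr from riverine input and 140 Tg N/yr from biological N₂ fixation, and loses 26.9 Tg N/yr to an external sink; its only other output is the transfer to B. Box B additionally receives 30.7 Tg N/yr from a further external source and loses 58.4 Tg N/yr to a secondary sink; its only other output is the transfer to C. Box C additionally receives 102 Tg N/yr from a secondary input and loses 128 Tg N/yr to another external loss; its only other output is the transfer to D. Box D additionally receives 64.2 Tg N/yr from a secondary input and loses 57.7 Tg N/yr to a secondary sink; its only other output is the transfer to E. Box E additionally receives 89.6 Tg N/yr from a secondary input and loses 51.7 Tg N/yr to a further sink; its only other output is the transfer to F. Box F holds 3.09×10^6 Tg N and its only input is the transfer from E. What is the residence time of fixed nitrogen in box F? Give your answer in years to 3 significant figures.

17500 yr

Box A: F(A→B) = (73.0 + 140) − 26.9 = 186.10 Tg N/yr.
Box B: F(B→C) = (186.10 + 30.7) − 58.4 = 158.40 Tg N/yr.
Box C: F(C→D) = (158.40 + 102) − 128 = 132.40 Tg N/yr.
Box D: F(D→E) = (132.40 + 64.2) − 57.7 = 138.90 Tg N/yr.
Box E: F(E→F) = (138.90 + 89.6) − 51.7 = 176.80 Tg N/yr.
Box F throughput = its input = 176.80 Tg N/yr; τ = 3.09×10^6 / 176.80 = 17480 yr.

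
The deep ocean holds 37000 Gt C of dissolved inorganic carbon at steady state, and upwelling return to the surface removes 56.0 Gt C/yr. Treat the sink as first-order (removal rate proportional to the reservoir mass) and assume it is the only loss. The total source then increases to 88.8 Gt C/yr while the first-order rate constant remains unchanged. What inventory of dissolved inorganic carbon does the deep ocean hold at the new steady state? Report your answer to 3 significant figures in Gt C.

58700 Gt C

Rate constant k = F/M = 56.0 / 37000 = 0.001514 yr⁻¹.
At the new steady state, source = k·M_new ⇒ M_new = 88.8 / 0.001514 = 58670 Gt C.
(Equivalently M_new = M × F_new/F_old = 37000 × 88.8/56.0.)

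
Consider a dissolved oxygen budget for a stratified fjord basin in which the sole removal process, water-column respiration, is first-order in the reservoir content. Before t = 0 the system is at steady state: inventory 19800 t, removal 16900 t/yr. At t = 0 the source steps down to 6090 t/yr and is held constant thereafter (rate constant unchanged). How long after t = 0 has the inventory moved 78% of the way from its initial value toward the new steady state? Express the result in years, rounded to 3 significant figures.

1.77 yr

τ = M₀/F₀ = 19800/16900 = 1.172 yr.
The remaining gap fraction is e^(−t/τ); 78% covered ⇒ e^(−t/τ) = 0.220.
t = −τ ln(0.220) = 1.172 × 1.514 = 1.774 yr.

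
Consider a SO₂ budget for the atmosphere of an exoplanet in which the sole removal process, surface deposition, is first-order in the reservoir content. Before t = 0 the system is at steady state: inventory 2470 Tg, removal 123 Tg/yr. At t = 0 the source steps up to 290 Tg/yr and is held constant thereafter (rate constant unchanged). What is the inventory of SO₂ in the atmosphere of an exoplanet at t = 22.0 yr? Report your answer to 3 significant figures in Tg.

The sink rate constant is k = F₀/M₀ = 123/2470 = 0.04980 yr⁻¹.
Solving dM/dt = F₁ − kM with M(0) = M₀ gives M(t) = F₁/k + (M₀ − F₁/k)·e^(−kt).
F₁/k = 290/0.04980 = 5823.6 Tg; kt = 0.04980 × 22.0 = 1.096, e^(−kt) = 0.3344.
M(22.0) = 5823.6 + (2470 − 5823.6) × 0.3344 = 5823.6 − 1121 = 4702.3 Tg.

4700 Tg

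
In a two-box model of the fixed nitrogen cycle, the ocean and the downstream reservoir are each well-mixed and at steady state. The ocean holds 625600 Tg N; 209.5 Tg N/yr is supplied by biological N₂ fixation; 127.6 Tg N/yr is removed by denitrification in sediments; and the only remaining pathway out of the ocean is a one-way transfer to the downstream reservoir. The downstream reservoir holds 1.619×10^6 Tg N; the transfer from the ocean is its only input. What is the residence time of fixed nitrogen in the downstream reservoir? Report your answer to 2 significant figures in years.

20000 yr

Balance the ocean: ΣF_in = 209.50 Tg N/yr.
Transfer to the downstream reservoir = ΣF_in − (127.6) = 81.900 Tg N/yr.
At steady state the output of the downstream reservoir equals its input, 81.900 Tg N/yr.
τ = M / F = 1.619×10^6 / 81.900 = 19770 yr.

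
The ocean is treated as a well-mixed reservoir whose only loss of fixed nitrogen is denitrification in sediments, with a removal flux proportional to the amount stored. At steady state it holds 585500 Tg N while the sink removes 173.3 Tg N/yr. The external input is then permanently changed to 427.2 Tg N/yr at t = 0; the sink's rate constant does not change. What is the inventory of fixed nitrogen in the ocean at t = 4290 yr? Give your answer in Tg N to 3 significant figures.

1.20×10^6 Tg N

The sink rate constant is k = F₀/M₀ = 173.3/585500 = 0.0002960 yr⁻¹.
Solving dM/dt = F₁ − kM with M(0) = M₀ gives M(t) = F₁/k + (M₀ − F₁/k)·e^(−kt).
F₁/k = 427.2/0.0002960 = 1.4433×10^6 Tg N; kt = 0.0002960 × 4290 = 1.270, e^(−kt) = 0.2809.
M(4290) = 1.4433×10^6 + (585500 − 1.4433×10^6) × 0.2809 = 1.4433×10^6 − 241000 = 1.2024×10^6 Tg N.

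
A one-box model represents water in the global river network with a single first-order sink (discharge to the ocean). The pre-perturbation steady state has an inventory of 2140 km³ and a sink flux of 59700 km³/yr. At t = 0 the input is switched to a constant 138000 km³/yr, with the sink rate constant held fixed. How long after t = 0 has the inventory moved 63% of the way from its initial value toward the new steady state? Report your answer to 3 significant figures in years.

0.0356 yr

τ = M₀/F₀ = 2140/59700 = 0.03585 yr.
The remaining gap fraction is e^(−t/τ); 63% covered ⇒ e^(−t/τ) = 0.370.
t = −τ ln(0.370) = 0.03585 × 0.9943 = 0.03564 yr.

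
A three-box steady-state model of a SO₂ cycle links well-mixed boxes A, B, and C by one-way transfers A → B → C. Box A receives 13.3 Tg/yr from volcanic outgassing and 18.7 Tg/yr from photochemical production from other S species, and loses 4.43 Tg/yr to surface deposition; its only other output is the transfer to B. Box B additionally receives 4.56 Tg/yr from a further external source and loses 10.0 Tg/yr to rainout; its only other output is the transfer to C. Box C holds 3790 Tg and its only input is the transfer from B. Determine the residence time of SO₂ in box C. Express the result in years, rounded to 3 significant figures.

171 yr

Box A: F(A→B) = (13.3 + 18.7) − 4.43 = 27.570 Tg/yr.
Box B: F(B→C) = (27.570 + 4.56) − 10.0 = 22.130 Tg/yr.
Box C throughput = its input = 22.130 Tg/yr; τ = 3790 / 22.130 = 171.3 yr.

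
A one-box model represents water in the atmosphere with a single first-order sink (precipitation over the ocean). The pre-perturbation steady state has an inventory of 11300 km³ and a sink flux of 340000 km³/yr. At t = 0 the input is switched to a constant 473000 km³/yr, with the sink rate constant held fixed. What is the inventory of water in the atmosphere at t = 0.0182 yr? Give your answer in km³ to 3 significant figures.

τ = M₀/F₀ = 11300/340000 = 0.03324 yr; rate constant k = 1/τ.
New steady state M_∞ = F₁/k = F₁·τ = 473000 × 0.03324 = 15720 km³.
M(t) = M_∞ + (M₀ − M_∞)·e^(−t/τ); t/τ = 0.0182/0.03324 = 0.5476, so e^(−t/τ) = 0.5783.
M(t) = 15720 − 4420 × 0.5783 = 13164 km³.

13200 km³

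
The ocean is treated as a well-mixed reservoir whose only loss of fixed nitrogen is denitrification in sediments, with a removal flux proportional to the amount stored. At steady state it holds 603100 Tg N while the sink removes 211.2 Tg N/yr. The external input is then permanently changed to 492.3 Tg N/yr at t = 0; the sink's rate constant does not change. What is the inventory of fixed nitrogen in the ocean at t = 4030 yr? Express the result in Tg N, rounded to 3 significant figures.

The sink rate constant is k = F₀/M₀ = 211.2/603100 = 0.0003502 yr⁻¹.
Solving dM/dt = F₁ − kM with M(0) = M₀ gives M(t) = F₁/k + (M₀ − F₁/k)·e^(−kt).
F₁/k = 492.3/0.0003502 = 1.4058×10^6 Tg N; kt = 0.0003502 × 4030 = 1.411, e^(−kt) = 0.2438.
M(4030) = 1.4058×10^6 + (603100 − 1.4058×10^6) × 0.2438 = 1.4058×10^6 − 195700 = 1.2101×10^6 Tg N.

1.21×10^6 Tg N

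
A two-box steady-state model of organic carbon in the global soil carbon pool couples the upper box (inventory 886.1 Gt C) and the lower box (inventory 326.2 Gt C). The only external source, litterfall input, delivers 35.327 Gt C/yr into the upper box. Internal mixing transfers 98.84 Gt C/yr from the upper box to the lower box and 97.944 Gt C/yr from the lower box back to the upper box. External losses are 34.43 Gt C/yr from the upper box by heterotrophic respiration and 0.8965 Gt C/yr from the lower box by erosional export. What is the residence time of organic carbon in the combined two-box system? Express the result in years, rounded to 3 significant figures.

Treat the two boxes together as one reservoir: the mixing fluxes between them are internal recycling, so τ = ΣM / Σ(external losses).
M_total = 886.1 + 326.2 = 1212.3 Gt C.
ΣF_external_out = 34.43 + 0.8965 = 35.327 Gt C/yr.
τ = M_total / ΣF_ext = 1212.3 / 35.327 = 34.32 yr.

34.3 yr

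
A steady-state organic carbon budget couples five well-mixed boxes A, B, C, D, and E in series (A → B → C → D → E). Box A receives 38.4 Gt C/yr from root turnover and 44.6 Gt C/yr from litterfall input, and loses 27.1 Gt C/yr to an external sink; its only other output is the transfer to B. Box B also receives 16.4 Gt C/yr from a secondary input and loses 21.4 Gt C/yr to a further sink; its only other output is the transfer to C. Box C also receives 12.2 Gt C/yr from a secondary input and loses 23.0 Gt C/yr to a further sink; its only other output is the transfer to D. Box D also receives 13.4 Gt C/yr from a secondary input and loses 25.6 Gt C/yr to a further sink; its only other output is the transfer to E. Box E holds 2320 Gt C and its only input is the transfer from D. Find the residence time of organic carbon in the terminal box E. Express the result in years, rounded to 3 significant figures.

Box A: F(A→B) = (38.4 + 44.6) − 27.1 = 55.900 Gt C/yr.
Box B: F(B→C) = (55.900 + 16.4) − 21.4 = 50.900 Gt C/yr.
Box C: F(C→D) = (50.900 + 12.2) − 23.0 = 40.100 Gt C/yr.
Box D: F(D→E) = (40.100 + 13.4) − 25.6 = 27.900 Gt C/yr.
Box E throughput = its input = 27.900 Gt C/yr; τ = 2320 / 27.900 = 83.15 yr.

83.2 yr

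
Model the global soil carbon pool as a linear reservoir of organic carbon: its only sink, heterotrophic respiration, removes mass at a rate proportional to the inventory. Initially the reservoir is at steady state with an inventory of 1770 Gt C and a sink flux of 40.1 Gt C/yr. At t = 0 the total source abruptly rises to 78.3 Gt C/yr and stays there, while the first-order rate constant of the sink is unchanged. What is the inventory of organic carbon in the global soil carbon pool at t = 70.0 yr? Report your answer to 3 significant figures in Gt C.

Residence time τ = M₀/F₀ = 44.14 yr. The eventual steady state is M_∞ = M₀·(F₁/F₀) = 1770 × 78.3/40.1 = 3456.1 Gt C.
The anomaly ΔM(t) = M(t) − M_∞ decays as ΔM₀·e^(−t/τ) with ΔM₀ = 1770 − 3456.1 = −1686 Gt C.
At t = 70.0 yr, e^(−t/τ) = e^(−1.586) = 0.2048, so ΔM = −345.3 Gt C and M = 3456.1 − 345.3 = 3110.9 Gt C.

3110 Gt C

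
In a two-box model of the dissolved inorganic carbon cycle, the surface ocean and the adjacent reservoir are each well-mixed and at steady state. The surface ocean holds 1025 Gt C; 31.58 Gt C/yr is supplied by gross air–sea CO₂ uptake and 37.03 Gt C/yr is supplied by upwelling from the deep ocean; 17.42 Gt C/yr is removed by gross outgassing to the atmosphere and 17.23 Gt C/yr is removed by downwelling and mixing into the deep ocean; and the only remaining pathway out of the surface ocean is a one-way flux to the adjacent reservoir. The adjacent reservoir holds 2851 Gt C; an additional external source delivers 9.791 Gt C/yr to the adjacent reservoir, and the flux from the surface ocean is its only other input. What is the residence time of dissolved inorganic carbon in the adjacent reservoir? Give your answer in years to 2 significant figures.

65 yr

Balance the surface ocean: ΣF_in = 31.58 + 37.03 = 68.610 Gt C/yr.
Flux to the adjacent reservoir = ΣF_in − (17.42 + 17.23) = 33.960 Gt C/yr.
Total input to the adjacent reservoir = 33.960 + 9.791 = 43.751 Gt C/yr; at steady state this equals its total output.
τ = M / F = 2851 / 43.751 = 65.16 yr.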